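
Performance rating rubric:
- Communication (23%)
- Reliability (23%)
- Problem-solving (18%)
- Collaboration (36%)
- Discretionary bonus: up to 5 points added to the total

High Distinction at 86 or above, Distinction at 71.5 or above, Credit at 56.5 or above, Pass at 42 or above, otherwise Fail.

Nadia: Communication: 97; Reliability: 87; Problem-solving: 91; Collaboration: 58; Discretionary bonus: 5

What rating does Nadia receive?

Weighted total:
  Communication 97 × 0.23 = 22.31
  Reliability 87 × 0.23 = 20.01
  Problem-solving 91 × 0.18 = 16.38
  Collaboration 58 × 0.36 = 20.88
Sum = 79.58
Discretionary bonus: 79.58 + 5 = 84.58
84.58 is ≥ 71.5 and < 86 → Distinction

Distinction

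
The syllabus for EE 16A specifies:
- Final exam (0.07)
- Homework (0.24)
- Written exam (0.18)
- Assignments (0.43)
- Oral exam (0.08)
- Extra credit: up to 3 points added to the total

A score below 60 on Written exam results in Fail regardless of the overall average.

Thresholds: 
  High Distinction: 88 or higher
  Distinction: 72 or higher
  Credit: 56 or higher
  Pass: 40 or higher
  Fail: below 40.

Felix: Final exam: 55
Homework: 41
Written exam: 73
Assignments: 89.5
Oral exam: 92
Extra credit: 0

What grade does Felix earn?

Distinction

Written exam score 73 ≥ 60: minimum met.
Weighted total:
  Final exam 55 × 0.07 = 3.85
  Homework 41 × 0.24 = 9.84
  Written exam 73 × 0.18 = 13.14
  Assignments 89.5 × 0.43 = 38.485
  Oral exam 92 × 0.08 = 7.36
Sum = 72.675
Extra credit: 72.675 + 0 = 72.675
72.675 is ≥ 72 and < 88 → Distinction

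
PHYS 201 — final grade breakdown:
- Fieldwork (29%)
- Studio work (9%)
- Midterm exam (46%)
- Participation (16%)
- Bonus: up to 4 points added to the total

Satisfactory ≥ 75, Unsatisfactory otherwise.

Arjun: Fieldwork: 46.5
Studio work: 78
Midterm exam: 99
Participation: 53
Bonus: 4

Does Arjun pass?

Satisfactory

Weighted total:
  Fieldwork 46.5 × 0.29 = 13.485
  Studio work 78 × 0.09 = 7.02
  Midterm exam 99 × 0.46 = 45.54
  Participation 53 × 0.16 = 8.48
Sum = 74.525
Bonus: 74.525 + 4 = 78.525
78.525 ≥ 75 → Satisfactory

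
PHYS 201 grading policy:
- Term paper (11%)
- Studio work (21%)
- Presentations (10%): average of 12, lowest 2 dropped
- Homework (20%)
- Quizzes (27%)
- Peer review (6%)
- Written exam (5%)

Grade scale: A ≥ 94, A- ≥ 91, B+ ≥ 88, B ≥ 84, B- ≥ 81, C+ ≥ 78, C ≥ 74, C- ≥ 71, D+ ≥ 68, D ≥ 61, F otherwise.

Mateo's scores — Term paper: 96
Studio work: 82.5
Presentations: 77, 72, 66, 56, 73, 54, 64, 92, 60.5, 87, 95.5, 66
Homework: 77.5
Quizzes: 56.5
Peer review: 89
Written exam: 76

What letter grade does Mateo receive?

Presentations: drop 54, 56 → average of remaining 10 = 753/10 = 75.3
Weighted total:
  Term paper 96 × 0.11 = 10.56
  Studio work 82.5 × 0.21 = 17.325
  Presentations 75.3 × 0.1 = 7.53
  Homework 77.5 × 0.2 = 15.5
  Quizzes 56.5 × 0.27 = 15.255
  Peer review 89 × 0.06 = 5.34
  Written exam 76 × 0.05 = 3.8
Sum = 75.31
75.31 is ≥ 74 and < 78 → C

C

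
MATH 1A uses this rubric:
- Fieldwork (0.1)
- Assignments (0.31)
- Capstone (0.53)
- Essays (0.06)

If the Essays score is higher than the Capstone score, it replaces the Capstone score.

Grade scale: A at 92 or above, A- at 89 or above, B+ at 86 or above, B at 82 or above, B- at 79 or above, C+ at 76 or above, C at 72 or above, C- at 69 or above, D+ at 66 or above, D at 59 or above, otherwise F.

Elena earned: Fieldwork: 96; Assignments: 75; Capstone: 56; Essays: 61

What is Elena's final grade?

D+

Essays (61) > Capstone (56), so Capstone counts as 61.
Weighted total:
  Fieldwork 96 × 0.1 = 9.6
  Assignments 75 × 0.31 = 23.25
  Capstone 61 × 0.53 = 32.33
  Essays 61 × 0.06 = 3.66
Sum = 68.84
68.84 is ≥ 66 and < 69 → D+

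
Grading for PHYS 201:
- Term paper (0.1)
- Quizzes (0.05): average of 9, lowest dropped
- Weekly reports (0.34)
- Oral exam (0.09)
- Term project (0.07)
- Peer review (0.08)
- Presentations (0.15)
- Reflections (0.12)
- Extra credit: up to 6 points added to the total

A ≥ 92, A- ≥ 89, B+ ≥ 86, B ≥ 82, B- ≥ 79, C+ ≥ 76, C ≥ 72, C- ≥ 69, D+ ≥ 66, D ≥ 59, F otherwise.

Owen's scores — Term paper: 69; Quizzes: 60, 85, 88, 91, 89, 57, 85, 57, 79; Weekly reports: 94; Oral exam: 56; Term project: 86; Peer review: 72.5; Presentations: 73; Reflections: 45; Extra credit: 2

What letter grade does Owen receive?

Quizzes: drop 57 → average of remaining 8 = 634/8 = 79.25
Weighted total:
  Term paper 69 × 0.1 = 6.9
  Quizzes 79.25 × 0.05 = 3.9625
  Weekly reports 94 × 0.34 = 31.96
  Oral exam 56 × 0.09 = 5.04
  Term project 86 × 0.07 = 6.02
  Peer review 72.5 × 0.08 = 5.8
  Presentations 73 × 0.15 = 10.95
  Reflections 45 × 0.12 = 5.4
Sum = 76.0325
Extra credit: 76.0325 + 2 = 78.0325
78.0325 is ≥ 76 and < 79 → C+

C+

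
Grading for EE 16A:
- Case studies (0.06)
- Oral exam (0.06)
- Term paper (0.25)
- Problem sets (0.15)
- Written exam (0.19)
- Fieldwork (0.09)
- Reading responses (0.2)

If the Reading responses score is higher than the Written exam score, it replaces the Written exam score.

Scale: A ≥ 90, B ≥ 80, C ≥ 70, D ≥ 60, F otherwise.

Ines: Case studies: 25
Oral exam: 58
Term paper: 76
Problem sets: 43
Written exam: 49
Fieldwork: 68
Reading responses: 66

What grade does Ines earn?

Reading responses (66) > Written exam (49), so Written exam counts as 66.
Weighted total:
  Case studies 25 × 0.06 = 1.5
  Oral exam 58 × 0.06 = 3.48
  Term paper 76 × 0.25 = 19
  Problem sets 43 × 0.15 = 6.45
  Written exam 66 × 0.19 = 12.54
  Fieldwork 68 × 0.09 = 6.12
  Reading responses 66 × 0.2 = 13.2
Sum = 62.29
62.29 is ≥ 60 and < 70 → D

D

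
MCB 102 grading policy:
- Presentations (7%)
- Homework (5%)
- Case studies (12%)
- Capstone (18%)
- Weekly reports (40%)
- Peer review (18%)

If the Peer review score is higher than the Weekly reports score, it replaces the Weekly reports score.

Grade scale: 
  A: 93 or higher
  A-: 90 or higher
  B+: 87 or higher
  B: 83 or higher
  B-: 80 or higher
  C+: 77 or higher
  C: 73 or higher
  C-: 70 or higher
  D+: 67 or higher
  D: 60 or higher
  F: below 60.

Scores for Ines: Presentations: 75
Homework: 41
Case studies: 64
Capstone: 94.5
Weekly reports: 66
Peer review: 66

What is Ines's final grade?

Peer review (66) ≤ Weekly reports (66), so Weekly reports stays at 66.
Weighted total:
  Presentations 75 × 0.07 = 5.25
  Homework 41 × 0.05 = 2.05
  Case studies 64 × 0.12 = 7.68
  Capstone 94.5 × 0.18 = 17.01
  Weekly reports 66 × 0.4 = 26.4
  Peer review 66 × 0.18 = 11.88
Sum = 70.27
70.27 is ≥ 70 and < 73 → C-

C-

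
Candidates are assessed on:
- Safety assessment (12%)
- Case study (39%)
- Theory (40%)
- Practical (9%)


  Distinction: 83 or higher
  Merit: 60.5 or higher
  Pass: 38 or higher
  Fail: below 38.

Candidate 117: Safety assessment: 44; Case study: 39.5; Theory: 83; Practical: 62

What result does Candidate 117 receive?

Weighted total:
  Safety assessment 44 × 0.12 = 5.28
  Case study 39.5 × 0.39 = 15.405
  Theory 83 × 0.4 = 33.2
  Practical 62 × 0.09 = 5.58
Sum = 59.465
59.465 is ≥ 38 and < 60.5 → Pass

Pass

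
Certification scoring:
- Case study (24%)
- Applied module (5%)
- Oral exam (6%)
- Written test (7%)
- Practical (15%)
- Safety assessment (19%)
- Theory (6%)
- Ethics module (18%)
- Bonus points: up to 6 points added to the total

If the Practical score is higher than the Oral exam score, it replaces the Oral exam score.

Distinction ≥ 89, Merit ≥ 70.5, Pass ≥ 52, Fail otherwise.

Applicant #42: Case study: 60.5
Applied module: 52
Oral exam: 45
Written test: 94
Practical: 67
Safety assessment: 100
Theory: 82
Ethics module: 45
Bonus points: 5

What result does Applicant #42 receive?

Merit

Practical (67) > Oral exam (45), so Oral exam counts as 67.
Weighted total:
  Case study 60.5 × 0.24 = 14.52
  Applied module 52 × 0.05 = 2.6
  Oral exam 67 × 0.06 = 4.02
  Written test 94 × 0.07 = 6.58
  Practical 67 × 0.15 = 10.05
  Safety assessment 100 × 0.19 = 19
  Theory 82 × 0.06 = 4.92
  Ethics module 45 × 0.18 = 8.1
Sum = 69.79
Bonus points: 69.79 + 5 = 74.79
74.79 is ≥ 70.5 and < 89 → Merit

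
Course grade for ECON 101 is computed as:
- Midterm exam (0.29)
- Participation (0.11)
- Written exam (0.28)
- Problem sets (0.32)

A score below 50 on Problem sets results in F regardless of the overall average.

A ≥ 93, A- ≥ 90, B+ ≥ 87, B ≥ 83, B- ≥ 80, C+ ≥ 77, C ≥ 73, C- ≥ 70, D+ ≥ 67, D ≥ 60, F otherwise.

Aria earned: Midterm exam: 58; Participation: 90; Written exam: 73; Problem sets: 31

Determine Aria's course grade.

Problem sets score 31 < 50: minimum not met.
Weighted total:
  Midterm exam 58 × 0.29 = 16.82
  Participation 90 × 0.11 = 9.9
  Written exam 73 × 0.28 = 20.44
  Problem sets 31 × 0.32 = 9.92
Sum = 57.08
Because the Problem sets minimum was not met, the result is F.

F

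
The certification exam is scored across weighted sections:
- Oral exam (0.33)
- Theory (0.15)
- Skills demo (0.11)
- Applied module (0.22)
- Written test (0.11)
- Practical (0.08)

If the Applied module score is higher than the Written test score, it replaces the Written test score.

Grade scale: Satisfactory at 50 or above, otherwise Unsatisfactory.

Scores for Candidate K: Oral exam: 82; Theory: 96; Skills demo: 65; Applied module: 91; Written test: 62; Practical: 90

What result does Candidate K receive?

Satisfactory

Applied module (91) > Written test (62), so Written test counts as 91.
Weighted total:
  Oral exam 82 × 0.33 = 27.06
  Theory 96 × 0.15 = 14.4
  Skills demo 65 × 0.11 = 7.15
  Applied module 91 × 0.22 = 20.02
  Written test 91 × 0.11 = 10.01
  Practical 90 × 0.08 = 7.2
Sum = 85.84
85.84 ≥ 50 → Satisfactory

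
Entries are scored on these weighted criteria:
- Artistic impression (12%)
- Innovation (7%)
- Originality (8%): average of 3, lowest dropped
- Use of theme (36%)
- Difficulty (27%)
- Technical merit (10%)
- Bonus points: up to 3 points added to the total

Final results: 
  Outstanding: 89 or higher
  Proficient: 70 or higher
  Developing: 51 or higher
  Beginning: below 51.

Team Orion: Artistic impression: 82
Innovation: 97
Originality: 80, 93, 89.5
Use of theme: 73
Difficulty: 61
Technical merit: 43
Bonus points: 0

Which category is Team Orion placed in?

Originality: drop 80 → average of remaining 2 = 182.5/2 = 91.25
Weighted total:
  Artistic impression 82 × 0.12 = 9.84
  Innovation 97 × 0.07 = 6.79
  Originality 91.25 × 0.08 = 7.3
  Use of theme 73 × 0.36 = 26.28
  Difficulty 61 × 0.27 = 16.47
  Technical merit 43 × 0.1 = 4.3
Sum = 70.98
Bonus points: 70.98 + 0 = 70.98
70.98 is ≥ 70 and < 89 → Proficient

Proficient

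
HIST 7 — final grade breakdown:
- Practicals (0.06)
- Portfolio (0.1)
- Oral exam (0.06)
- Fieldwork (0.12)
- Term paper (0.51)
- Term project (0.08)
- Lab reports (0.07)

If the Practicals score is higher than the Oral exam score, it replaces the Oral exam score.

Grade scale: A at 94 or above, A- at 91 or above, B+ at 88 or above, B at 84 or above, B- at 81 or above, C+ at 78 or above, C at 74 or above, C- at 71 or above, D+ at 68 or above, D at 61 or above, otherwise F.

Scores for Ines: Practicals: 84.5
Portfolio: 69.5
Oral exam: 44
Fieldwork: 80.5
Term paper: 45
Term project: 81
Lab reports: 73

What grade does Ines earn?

D

Practicals (84.5) > Oral exam (44), so Oral exam counts as 84.5.
Weighted total:
  Practicals 84.5 × 0.06 = 5.07
  Portfolio 69.5 × 0.1 = 6.95
  Oral exam 84.5 × 0.06 = 5.07
  Fieldwork 80.5 × 0.12 = 9.66
  Term paper 45 × 0.51 = 22.95
  Term project 81 × 0.08 = 6.48
  Lab reports 73 × 0.07 = 5.11
Sum = 61.29
61.29 is ≥ 61 and < 68 → D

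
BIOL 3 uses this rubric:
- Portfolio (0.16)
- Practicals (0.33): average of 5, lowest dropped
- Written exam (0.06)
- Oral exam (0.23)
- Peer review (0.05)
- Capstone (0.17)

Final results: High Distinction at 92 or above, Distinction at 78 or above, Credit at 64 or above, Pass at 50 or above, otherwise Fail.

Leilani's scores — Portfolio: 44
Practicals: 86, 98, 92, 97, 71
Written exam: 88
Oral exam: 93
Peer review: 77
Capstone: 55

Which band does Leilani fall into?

Practicals: drop 71 → average of remaining 4 = 373/4 = 93.25
Weighted total:
  Portfolio 44 × 0.16 = 7.04
  Practicals 93.25 × 0.33 = 30.7725
  Written exam 88 × 0.06 = 5.28
  Oral exam 93 × 0.23 = 21.39
  Peer review 77 × 0.05 = 3.85
  Capstone 55 × 0.17 = 9.35
Sum = 77.6825
77.6825 is ≥ 64 and < 78 → Credit

Credit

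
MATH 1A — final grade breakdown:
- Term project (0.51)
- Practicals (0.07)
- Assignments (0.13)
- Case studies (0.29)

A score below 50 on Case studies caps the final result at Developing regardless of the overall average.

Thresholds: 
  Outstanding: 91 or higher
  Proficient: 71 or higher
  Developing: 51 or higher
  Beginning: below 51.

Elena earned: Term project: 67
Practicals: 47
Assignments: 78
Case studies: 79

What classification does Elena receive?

Case studies score 79 ≥ 50: minimum met.
Weighted total:
  Term project 67 × 0.51 = 34.17
  Practicals 47 × 0.07 = 3.29
  Assignments 78 × 0.13 = 10.14
  Case studies 79 × 0.29 = 22.91
Sum = 70.51
70.51 is ≥ 51 and < 71 → Developing

Developing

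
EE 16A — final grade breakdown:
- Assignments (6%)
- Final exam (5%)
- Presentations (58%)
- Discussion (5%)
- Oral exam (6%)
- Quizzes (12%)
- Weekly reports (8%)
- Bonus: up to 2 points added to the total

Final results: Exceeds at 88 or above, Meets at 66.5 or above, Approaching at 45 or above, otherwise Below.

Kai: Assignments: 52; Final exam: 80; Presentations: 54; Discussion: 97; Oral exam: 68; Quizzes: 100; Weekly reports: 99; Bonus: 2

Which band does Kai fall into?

Meets

Weighted total:
  Assignments 52 × 0.06 = 3.12
  Final exam 80 × 0.05 = 4
  Presentations 54 × 0.58 = 31.32
  Discussion 97 × 0.05 = 4.85
  Oral exam 68 × 0.06 = 4.08
  Quizzes 100 × 0.12 = 12
  Weekly reports 99 × 0.08 = 7.92
Sum = 67.29
Bonus: 67.29 + 2 = 69.29
69.29 is ≥ 66.5 and < 88 → Meets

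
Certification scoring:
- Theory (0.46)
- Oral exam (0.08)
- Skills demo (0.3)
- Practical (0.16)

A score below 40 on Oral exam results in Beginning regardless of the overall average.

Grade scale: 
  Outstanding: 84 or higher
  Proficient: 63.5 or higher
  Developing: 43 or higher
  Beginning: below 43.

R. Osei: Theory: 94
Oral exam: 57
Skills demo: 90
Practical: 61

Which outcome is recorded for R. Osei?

Outstanding

Oral exam score 57 ≥ 40: minimum met.
Weighted total:
  Theory 94 × 0.46 = 43.24
  Oral exam 57 × 0.08 = 4.56
  Skills demo 90 × 0.3 = 27
  Practical 61 × 0.16 = 9.76
Sum = 84.56
84.56 ≥ 84 → Outstanding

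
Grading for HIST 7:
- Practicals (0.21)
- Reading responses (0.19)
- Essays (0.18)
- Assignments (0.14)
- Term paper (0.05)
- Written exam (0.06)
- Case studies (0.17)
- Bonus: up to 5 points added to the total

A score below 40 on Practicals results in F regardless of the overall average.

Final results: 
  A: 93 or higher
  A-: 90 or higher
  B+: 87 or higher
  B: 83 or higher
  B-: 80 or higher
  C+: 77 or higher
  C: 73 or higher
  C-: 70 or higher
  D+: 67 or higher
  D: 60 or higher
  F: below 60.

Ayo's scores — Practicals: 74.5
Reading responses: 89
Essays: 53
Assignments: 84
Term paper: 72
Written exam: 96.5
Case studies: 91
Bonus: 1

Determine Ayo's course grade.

C+

Practicals score 74.5 ≥ 40: minimum met.
Weighted total:
  Practicals 74.5 × 0.21 = 15.645
  Reading responses 89 × 0.19 = 16.91
  Essays 53 × 0.18 = 9.54
  Assignments 84 × 0.14 = 11.76
  Term paper 72 × 0.05 = 3.6
  Written exam 96.5 × 0.06 = 5.79
  Case studies 91 × 0.17 = 15.47
Sum = 78.715
Bonus: 78.715 + 1 = 79.715
79.715 is ≥ 77 and < 80 → C+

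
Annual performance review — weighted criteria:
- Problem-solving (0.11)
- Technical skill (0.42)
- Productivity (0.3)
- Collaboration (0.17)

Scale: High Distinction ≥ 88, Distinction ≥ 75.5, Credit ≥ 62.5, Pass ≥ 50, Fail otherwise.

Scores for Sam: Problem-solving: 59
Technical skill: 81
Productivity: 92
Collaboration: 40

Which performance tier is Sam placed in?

Credit

Weighted total:
  Problem-solving 59 × 0.11 = 6.49
  Technical skill 81 × 0.42 = 34.02
  Productivity 92 × 0.3 = 27.6
  Collaboration 40 × 0.17 = 6.8
Sum = 74.91
74.91 is ≥ 62.5 and < 75.5 → Credit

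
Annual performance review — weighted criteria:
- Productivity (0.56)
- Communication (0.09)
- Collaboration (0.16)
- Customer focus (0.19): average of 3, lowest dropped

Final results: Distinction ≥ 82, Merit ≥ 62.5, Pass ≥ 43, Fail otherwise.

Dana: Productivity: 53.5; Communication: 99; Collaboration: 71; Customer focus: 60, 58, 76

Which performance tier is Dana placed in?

Merit

Customer focus: drop 58 → average of remaining 2 = 136/2 = 68
Weighted total:
  Productivity 53.5 × 0.56 = 29.96
  Communication 99 × 0.09 = 8.91
  Collaboration 71 × 0.16 = 11.36
  Customer focus 68 × 0.19 = 12.92
Sum = 63.15
63.15 is ≥ 62.5 and < 82 → Merit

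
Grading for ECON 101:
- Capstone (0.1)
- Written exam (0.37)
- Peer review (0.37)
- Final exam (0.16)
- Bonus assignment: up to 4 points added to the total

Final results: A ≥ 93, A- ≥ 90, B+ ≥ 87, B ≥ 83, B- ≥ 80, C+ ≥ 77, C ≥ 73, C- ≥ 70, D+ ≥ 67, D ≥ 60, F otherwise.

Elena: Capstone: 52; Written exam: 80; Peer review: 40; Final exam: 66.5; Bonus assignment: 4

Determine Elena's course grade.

D

Weighted total:
  Capstone 52 × 0.1 = 5.2
  Written exam 80 × 0.37 = 29.6
  Peer review 40 × 0.37 = 14.8
  Final exam 66.5 × 0.16 = 10.64
Sum = 60.24
Bonus assignment: 60.24 + 4 = 64.24
64.24 is ≥ 60 and < 67 → D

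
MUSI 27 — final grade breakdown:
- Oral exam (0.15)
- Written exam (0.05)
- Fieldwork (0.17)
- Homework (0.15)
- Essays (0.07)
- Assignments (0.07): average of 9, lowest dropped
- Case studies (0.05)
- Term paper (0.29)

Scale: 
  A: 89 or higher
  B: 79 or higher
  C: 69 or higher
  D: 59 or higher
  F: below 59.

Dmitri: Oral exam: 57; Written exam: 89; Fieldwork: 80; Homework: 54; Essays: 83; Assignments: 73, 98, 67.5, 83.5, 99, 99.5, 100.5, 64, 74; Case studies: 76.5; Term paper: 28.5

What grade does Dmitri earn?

Assignments: drop 64 → average of remaining 8 = 695/8 = 86.875
Weighted total:
  Oral exam 57 × 0.15 = 8.55
  Written exam 89 × 0.05 = 4.45
  Fieldwork 80 × 0.17 = 13.6
  Homework 54 × 0.15 = 8.1
  Essays 83 × 0.07 = 5.81
  Assignments 86.875 × 0.07 = 6.08125
  Case studies 76.5 × 0.05 = 3.825
  Term paper 28.5 × 0.29 = 8.265
Sum = 58.68125
58.68125 < 59 → F

F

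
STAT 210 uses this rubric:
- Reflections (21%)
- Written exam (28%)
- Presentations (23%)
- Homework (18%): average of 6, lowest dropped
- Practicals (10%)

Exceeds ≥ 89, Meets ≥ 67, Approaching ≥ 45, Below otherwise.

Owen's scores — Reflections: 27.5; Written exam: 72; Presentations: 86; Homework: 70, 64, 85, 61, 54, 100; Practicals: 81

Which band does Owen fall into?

Homework: drop 54 → average of remaining 5 = 380/5 = 76
Weighted total:
  Reflections 27.5 × 0.21 = 5.775
  Written exam 72 × 0.28 = 20.16
  Presentations 86 × 0.23 = 19.78
  Homework 76 × 0.18 = 13.68
  Practicals 81 × 0.1 = 8.1
Sum = 67.495
67.495 is ≥ 67 and < 89 → Meets

Meets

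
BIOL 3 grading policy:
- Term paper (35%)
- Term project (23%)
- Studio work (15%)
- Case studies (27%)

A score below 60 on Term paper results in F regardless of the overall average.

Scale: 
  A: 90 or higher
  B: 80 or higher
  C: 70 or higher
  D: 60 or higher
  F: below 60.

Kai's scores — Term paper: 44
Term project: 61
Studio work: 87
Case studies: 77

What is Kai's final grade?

F

Term paper score 44 < 60: minimum not met.
Weighted total:
  Term paper 44 × 0.35 = 15.4
  Term project 61 × 0.23 = 14.03
  Studio work 87 × 0.15 = 13.05
  Case studies 77 × 0.27 = 20.79
Sum = 63.27
Because the Term paper minimum was not met, the result is F.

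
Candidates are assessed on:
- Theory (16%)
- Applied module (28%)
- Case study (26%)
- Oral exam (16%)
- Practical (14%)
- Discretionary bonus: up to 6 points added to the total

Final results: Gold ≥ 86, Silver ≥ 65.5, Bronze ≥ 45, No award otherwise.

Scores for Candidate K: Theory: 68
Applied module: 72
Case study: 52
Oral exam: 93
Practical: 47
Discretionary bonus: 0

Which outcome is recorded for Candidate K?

Silver

Weighted total:
  Theory 68 × 0.16 = 10.88
  Applied module 72 × 0.28 = 20.16
  Case study 52 × 0.26 = 13.52
  Oral exam 93 × 0.16 = 14.88
  Practical 47 × 0.14 = 6.58
Sum = 66.02
Discretionary bonus: 66.02 + 0 = 66.02
66.02 is ≥ 65.5 and < 86 → Silver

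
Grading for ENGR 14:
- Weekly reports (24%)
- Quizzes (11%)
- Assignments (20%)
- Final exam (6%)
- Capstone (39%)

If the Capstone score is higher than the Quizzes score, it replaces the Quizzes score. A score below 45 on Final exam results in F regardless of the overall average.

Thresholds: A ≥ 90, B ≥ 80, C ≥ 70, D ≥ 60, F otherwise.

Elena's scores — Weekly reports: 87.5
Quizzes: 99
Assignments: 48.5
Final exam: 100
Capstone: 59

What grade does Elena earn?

Capstone (59) ≤ Quizzes (99), so Quizzes stays at 99.
Final exam score 100 ≥ 45: minimum met.
Weighted total:
  Weekly reports 87.5 × 0.24 = 21
  Quizzes 99 × 0.11 = 10.89
  Assignments 48.5 × 0.2 = 9.7
  Final exam 100 × 0.06 = 6
  Capstone 59 × 0.39 = 23.01
Sum = 70.6
70.6 is ≥ 70 and < 80 → C

C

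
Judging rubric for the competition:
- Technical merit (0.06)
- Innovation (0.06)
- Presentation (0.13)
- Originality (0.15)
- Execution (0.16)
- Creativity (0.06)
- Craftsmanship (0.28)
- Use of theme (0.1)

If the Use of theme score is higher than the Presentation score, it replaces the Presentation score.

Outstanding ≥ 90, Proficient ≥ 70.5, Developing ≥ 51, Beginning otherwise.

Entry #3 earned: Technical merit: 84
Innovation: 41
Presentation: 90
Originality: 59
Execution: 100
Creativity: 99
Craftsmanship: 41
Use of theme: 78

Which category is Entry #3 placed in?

Use of theme (78) ≤ Presentation (90), so Presentation stays at 90.
Weighted total:
  Technical merit 84 × 0.06 = 5.04
  Innovation 41 × 0.06 = 2.46
  Presentation 90 × 0.13 = 11.7
  Originality 59 × 0.15 = 8.85
  Execution 100 × 0.16 = 16
  Creativity 99 × 0.06 = 5.94
  Craftsmanship 41 × 0.28 = 11.48
  Use of theme 78 × 0.1 = 7.8
Sum = 69.27
69.27 is ≥ 51 and < 70.5 → Developing

Developing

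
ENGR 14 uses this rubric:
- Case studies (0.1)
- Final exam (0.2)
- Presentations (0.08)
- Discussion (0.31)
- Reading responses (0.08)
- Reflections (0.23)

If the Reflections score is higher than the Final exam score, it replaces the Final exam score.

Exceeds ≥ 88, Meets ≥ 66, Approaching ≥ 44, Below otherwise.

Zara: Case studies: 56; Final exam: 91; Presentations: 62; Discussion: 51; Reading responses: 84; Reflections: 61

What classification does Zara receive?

Approaching

Reflections (61) ≤ Final exam (91), so Final exam stays at 91.
Weighted total:
  Case studies 56 × 0.1 = 5.6
  Final exam 91 × 0.2 = 18.2
  Presentations 62 × 0.08 = 4.96
  Discussion 51 × 0.31 = 15.81
  Reading responses 84 × 0.08 = 6.72
  Reflections 61 × 0.23 = 14.03
Sum = 65.32
65.32 is ≥ 44 and < 66 → Approaching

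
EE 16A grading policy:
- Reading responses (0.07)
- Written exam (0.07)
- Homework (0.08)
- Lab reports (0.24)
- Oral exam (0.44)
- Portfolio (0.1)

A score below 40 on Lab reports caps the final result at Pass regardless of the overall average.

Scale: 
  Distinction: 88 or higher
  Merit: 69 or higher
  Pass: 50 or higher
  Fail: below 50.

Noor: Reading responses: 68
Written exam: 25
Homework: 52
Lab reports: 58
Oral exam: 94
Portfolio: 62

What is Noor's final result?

Merit

Lab reports score 58 ≥ 40: minimum met.
Weighted total:
  Reading responses 68 × 0.07 = 4.76
  Written exam 25 × 0.07 = 1.75
  Homework 52 × 0.08 = 4.16
  Lab reports 58 × 0.24 = 13.92
  Oral exam 94 × 0.44 = 41.36
  Portfolio 62 × 0.1 = 6.2
Sum = 72.15
72.15 is ≥ 69 and < 88 → Merit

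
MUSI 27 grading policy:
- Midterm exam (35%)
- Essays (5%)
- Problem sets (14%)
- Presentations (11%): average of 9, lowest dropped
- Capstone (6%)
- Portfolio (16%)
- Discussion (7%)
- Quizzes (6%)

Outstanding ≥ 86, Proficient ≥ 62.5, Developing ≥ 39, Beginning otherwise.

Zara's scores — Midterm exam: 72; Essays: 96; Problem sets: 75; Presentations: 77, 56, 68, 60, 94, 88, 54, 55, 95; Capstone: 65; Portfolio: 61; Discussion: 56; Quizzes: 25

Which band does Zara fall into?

Proficient

Presentations: drop 54 → average of remaining 8 = 593/8 = 74.125
Weighted total:
  Midterm exam 72 × 0.35 = 25.2
  Essays 96 × 0.05 = 4.8
  Problem sets 75 × 0.14 = 10.5
  Presentations 74.125 × 0.11 = 8.15375
  Capstone 65 × 0.06 = 3.9
  Portfolio 61 × 0.16 = 9.76
  Discussion 56 × 0.07 = 3.92
  Quizzes 25 × 0.06 = 1.5
Sum = 67.73375
67.73375 is ≥ 62.5 and < 86 → Proficient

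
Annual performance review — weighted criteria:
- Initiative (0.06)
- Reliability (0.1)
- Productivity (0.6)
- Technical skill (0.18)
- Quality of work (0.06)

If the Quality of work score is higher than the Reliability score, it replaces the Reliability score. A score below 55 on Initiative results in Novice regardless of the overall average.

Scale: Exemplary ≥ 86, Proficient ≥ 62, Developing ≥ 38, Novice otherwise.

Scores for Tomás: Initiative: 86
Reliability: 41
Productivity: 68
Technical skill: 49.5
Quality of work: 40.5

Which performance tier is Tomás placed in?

Quality of work (40.5) ≤ Reliability (41), so Reliability stays at 41.
Initiative score 86 ≥ 55: minimum met.
Weighted total:
  Initiative 86 × 0.06 = 5.16
  Reliability 41 × 0.1 = 4.1
  Productivity 68 × 0.6 = 40.8
  Technical skill 49.5 × 0.18 = 8.91
  Quality of work 40.5 × 0.06 = 2.43
Sum = 61.4
61.4 is ≥ 38 and < 62 → Developing

Developing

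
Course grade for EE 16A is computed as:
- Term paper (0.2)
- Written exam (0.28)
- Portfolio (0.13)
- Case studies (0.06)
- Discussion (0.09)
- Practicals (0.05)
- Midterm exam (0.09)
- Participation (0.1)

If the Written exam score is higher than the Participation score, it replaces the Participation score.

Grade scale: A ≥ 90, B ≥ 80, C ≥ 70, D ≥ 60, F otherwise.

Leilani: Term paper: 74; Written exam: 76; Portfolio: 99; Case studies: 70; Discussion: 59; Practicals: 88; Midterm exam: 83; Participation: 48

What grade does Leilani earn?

Written exam (76) > Participation (48), so Participation counts as 76.
Weighted total:
  Term paper 74 × 0.2 = 14.8
  Written exam 76 × 0.28 = 21.28
  Portfolio 99 × 0.13 = 12.87
  Case studies 70 × 0.06 = 4.2
  Discussion 59 × 0.09 = 5.31
  Practicals 88 × 0.05 = 4.4
  Midterm exam 83 × 0.09 = 7.47
  Participation 76 × 0.1 = 7.6
Sum = 77.93
77.93 is ≥ 70 and < 80 → C

C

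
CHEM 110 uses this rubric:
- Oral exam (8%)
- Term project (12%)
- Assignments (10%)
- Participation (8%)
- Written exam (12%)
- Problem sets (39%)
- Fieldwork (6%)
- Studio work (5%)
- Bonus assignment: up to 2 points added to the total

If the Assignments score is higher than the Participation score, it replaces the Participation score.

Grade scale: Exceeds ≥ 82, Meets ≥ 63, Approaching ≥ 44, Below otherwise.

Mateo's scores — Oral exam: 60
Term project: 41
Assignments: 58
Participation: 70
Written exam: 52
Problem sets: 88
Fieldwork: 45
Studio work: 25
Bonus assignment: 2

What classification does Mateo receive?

Meets

Assignments (58) ≤ Participation (70), so Participation stays at 70.
Weighted total:
  Oral exam 60 × 0.08 = 4.8
  Term project 41 × 0.12 = 4.92
  Assignments 58 × 0.1 = 5.8
  Participation 70 × 0.08 = 5.6
  Written exam 52 × 0.12 = 6.24
  Problem sets 88 × 0.39 = 34.32
  Fieldwork 45 × 0.06 = 2.7
  Studio work 25 × 0.05 = 1.25
Sum = 65.63
Bonus assignment: 65.63 + 2 = 67.63
67.63 is ≥ 63 and < 82 → Meets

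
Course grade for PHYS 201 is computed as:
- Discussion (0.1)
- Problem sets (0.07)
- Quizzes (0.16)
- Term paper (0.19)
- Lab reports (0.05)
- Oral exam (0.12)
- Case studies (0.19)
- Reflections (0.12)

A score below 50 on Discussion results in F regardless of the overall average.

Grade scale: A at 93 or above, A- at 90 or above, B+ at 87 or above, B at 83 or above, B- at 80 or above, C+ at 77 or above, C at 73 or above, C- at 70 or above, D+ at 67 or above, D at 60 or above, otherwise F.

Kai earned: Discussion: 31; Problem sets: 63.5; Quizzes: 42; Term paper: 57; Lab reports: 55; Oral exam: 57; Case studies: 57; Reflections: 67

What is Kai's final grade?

Discussion score 31 < 50: minimum not met.
Weighted total:
  Discussion 31 × 0.1 = 3.1
  Problem sets 63.5 × 0.07 = 4.445
  Quizzes 42 × 0.16 = 6.72
  Term paper 57 × 0.19 = 10.83
  Lab reports 55 × 0.05 = 2.75
  Oral exam 57 × 0.12 = 6.84
  Case studies 57 × 0.19 = 10.83
  Reflections 67 × 0.12 = 8.04
Sum = 53.555
Because the Discussion minimum was not met, the result is F.

F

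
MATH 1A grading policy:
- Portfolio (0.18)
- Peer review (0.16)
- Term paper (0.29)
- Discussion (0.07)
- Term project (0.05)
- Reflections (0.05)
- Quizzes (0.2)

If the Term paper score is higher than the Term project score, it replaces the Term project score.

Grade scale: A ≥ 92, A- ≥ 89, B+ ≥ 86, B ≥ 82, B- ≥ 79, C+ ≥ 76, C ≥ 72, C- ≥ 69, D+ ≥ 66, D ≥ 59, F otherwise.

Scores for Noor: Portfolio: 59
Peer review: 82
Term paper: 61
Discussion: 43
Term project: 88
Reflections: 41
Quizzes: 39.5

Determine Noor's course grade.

Term paper (61) ≤ Term project (88), so Term project stays at 88.
Weighted total:
  Portfolio 59 × 0.18 = 10.62
  Peer review 82 × 0.16 = 13.12
  Term paper 61 × 0.29 = 17.69
  Discussion 43 × 0.07 = 3.01
  Term project 88 × 0.05 = 4.4
  Reflections 41 × 0.05 = 2.05
  Quizzes 39.5 × 0.2 = 7.9
Sum = 58.79
58.79 < 59 → F

F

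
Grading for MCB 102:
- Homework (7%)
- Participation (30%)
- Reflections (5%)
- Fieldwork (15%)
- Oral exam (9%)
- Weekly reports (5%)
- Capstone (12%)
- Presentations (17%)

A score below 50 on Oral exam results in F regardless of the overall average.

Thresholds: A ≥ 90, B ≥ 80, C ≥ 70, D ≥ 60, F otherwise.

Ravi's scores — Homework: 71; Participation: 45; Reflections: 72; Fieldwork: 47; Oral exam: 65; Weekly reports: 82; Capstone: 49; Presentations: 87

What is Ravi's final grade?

F

Oral exam score 65 ≥ 50: minimum met.
Weighted total:
  Homework 71 × 0.07 = 4.97
  Participation 45 × 0.3 = 13.5
  Reflections 72 × 0.05 = 3.6
  Fieldwork 47 × 0.15 = 7.05
  Oral exam 65 × 0.09 = 5.85
  Weekly reports 82 × 0.05 = 4.1
  Capstone 49 × 0.12 = 5.88
  Presentations 87 × 0.17 = 14.79
Sum = 59.74
59.74 < 60 → F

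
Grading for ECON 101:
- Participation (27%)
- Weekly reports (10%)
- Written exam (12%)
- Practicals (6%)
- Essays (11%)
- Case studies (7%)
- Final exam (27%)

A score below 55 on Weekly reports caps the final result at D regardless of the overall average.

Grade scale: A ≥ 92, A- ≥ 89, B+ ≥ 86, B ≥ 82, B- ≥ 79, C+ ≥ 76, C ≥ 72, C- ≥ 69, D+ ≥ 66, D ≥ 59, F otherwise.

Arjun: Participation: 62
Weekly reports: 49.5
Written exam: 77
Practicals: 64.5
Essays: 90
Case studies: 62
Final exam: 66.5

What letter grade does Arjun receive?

D

Weekly reports score 49.5 < 55: minimum not met.
Weighted total:
  Participation 62 × 0.27 = 16.74
  Weekly reports 49.5 × 0.1 = 4.95
  Written exam 77 × 0.12 = 9.24
  Practicals 64.5 × 0.06 = 3.87
  Essays 90 × 0.11 = 9.9
  Case studies 62 × 0.07 = 4.34
  Final exam 66.5 × 0.27 = 17.955
Sum = 66.995
66.995 would be D+; cap at D applies → D.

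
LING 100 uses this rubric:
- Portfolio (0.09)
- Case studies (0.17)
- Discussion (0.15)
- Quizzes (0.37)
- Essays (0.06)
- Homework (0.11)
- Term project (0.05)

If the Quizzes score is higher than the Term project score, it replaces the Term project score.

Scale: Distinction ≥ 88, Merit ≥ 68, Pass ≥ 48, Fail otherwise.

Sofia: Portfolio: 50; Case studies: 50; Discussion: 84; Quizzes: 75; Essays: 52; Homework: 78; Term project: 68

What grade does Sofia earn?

Merit

Quizzes (75) > Term project (68), so Term project counts as 75.
Weighted total:
  Portfolio 50 × 0.09 = 4.5
  Case studies 50 × 0.17 = 8.5
  Discussion 84 × 0.15 = 12.6
  Quizzes 75 × 0.37 = 27.75
  Essays 52 × 0.06 = 3.12
  Homework 78 × 0.11 = 8.58
  Term project 75 × 0.05 = 3.75
Sum = 68.8
68.8 is ≥ 68 and < 88 → Merit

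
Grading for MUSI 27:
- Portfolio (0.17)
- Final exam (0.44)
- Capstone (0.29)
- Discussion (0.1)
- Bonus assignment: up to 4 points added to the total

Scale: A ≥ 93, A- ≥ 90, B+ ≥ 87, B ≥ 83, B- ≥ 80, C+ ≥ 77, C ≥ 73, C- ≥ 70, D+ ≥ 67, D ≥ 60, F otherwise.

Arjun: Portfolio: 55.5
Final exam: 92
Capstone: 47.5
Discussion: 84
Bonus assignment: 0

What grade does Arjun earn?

C-

Weighted total:
  Portfolio 55.5 × 0.17 = 9.435
  Final exam 92 × 0.44 = 40.48
  Capstone 47.5 × 0.29 = 13.775
  Discussion 84 × 0.1 = 8.4
Sum = 72.09
Bonus assignment: 72.09 + 0 = 72.09
72.09 is ≥ 70 and < 73 → C-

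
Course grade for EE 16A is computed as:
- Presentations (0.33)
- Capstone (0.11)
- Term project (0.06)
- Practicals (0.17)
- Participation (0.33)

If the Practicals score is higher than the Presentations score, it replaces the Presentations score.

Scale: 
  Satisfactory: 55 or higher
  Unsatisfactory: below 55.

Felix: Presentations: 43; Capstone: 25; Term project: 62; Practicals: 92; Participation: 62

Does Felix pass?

Practicals (92) > Presentations (43), so Presentations counts as 92.
Weighted total:
  Presentations 92 × 0.33 = 30.36
  Capstone 25 × 0.11 = 2.75
  Term project 62 × 0.06 = 3.72
  Practicals 92 × 0.17 = 15.64
  Participation 62 × 0.33 = 20.46
Sum = 72.93
72.93 ≥ 55 → Satisfactory

Satisfactory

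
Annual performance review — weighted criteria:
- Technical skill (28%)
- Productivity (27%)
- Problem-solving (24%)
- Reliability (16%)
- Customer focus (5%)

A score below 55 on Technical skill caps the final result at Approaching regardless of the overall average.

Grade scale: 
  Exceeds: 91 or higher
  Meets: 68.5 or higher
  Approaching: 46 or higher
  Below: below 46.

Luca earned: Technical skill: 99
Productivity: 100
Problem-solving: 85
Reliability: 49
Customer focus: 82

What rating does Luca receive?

Meets

Technical skill score 99 ≥ 55: minimum met.
Weighted total:
  Technical skill 99 × 0.28 = 27.72
  Productivity 100 × 0.27 = 27
  Problem-solving 85 × 0.24 = 20.4
  Reliability 49 × 0.16 = 7.84
  Customer focus 82 × 0.05 = 4.1
Sum = 87.06
87.06 is ≥ 68.5 and < 91 → Meets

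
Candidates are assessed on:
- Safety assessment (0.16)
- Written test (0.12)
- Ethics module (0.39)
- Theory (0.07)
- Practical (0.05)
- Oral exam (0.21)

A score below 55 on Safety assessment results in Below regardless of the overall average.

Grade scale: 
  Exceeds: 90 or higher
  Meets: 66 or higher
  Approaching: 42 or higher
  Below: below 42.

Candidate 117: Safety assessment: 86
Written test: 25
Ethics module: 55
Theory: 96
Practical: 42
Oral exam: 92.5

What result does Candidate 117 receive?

Safety assessment score 86 ≥ 55: minimum met.
Weighted total:
  Safety assessment 86 × 0.16 = 13.76
  Written test 25 × 0.12 = 3
  Ethics module 55 × 0.39 = 21.45
  Theory 96 × 0.07 = 6.72
  Practical 42 × 0.05 = 2.1
  Oral exam 92.5 × 0.21 = 19.425
Sum = 66.455
66.455 is ≥ 66 and < 90 → Meets

Meets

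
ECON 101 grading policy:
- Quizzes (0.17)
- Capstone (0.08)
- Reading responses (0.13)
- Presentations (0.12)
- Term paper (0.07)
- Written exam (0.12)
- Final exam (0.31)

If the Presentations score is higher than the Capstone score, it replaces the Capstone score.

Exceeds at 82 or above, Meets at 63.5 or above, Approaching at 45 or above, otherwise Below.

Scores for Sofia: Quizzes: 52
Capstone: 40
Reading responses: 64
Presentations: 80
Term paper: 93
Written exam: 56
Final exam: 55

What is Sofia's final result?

Presentations (80) > Capstone (40), so Capstone counts as 80.
Weighted total:
  Quizzes 52 × 0.17 = 8.84
  Capstone 80 × 0.08 = 6.4
  Reading responses 64 × 0.13 = 8.32
  Presentations 80 × 0.12 = 9.6
  Term paper 93 × 0.07 = 6.51
  Written exam 56 × 0.12 = 6.72
  Final exam 55 × 0.31 = 17.05
Sum = 63.44
63.44 is ≥ 45 and < 63.5 → Approaching

Approaching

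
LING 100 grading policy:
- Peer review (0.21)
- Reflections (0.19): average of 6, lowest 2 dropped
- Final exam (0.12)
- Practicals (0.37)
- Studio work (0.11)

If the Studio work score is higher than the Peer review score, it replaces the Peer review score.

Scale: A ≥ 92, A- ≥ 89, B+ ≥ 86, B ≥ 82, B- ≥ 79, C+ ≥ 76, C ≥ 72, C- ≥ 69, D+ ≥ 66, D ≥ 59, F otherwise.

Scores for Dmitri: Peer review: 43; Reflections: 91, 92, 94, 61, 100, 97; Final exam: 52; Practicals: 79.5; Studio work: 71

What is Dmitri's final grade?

Reflections: drop 61, 91 → average of remaining 4 = 383/4 = 95.75
Studio work (71) > Peer review (43), so Peer review counts as 71.
Weighted total:
  Peer review 71 × 0.21 = 14.91
  Reflections 95.75 × 0.19 = 18.1925
  Final exam 52 × 0.12 = 6.24
  Practicals 79.5 × 0.37 = 29.415
  Studio work 71 × 0.11 = 7.81
Sum = 76.5675
76.5675 is ≥ 76 and < 79 → C+

C+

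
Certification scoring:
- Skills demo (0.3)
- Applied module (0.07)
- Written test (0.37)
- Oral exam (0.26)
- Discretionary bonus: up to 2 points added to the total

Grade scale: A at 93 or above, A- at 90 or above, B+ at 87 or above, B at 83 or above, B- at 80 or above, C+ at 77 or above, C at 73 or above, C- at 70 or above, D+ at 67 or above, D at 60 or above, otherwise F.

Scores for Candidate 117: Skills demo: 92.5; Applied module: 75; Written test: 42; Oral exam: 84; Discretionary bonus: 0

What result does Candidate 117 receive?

C-

Weighted total:
  Skills demo 92.5 × 0.3 = 27.75
  Applied module 75 × 0.07 = 5.25
  Written test 42 × 0.37 = 15.54
  Oral exam 84 × 0.26 = 21.84
Sum = 70.38
Discretionary bonus: 70.38 + 0 = 70.38
70.38 is ≥ 70 and < 73 → C-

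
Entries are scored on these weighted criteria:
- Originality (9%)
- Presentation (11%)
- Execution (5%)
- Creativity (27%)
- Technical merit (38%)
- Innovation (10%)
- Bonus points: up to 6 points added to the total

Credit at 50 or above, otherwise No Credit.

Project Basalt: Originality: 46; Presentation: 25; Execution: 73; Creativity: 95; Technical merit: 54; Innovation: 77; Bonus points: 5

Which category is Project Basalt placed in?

Credit

Weighted total:
  Originality 46 × 0.09 = 4.14
  Presentation 25 × 0.11 = 2.75
  Execution 73 × 0.05 = 3.65
  Creativity 95 × 0.27 = 25.65
  Technical merit 54 × 0.38 = 20.52
  Innovation 77 × 0.1 = 7.7
Sum = 64.41
Bonus points: 64.41 + 5 = 69.41
69.41 ≥ 50 → Credit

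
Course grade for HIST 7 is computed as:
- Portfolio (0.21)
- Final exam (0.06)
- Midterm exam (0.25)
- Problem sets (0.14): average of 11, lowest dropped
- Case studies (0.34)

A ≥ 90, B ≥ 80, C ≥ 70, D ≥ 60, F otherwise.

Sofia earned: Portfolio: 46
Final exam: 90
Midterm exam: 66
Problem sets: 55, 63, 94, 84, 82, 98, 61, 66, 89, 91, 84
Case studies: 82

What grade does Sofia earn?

Problem sets: drop 55 → average of remaining 10 = 812/10 = 81.2
Weighted total:
  Portfolio 46 × 0.21 = 9.66
  Final exam 90 × 0.06 = 5.4
  Midterm exam 66 × 0.25 = 16.5
  Problem sets 81.2 × 0.14 = 11.368
  Case studies 82 × 0.34 = 27.88
Sum = 70.808
70.808 is ≥ 70 and < 80 → C

C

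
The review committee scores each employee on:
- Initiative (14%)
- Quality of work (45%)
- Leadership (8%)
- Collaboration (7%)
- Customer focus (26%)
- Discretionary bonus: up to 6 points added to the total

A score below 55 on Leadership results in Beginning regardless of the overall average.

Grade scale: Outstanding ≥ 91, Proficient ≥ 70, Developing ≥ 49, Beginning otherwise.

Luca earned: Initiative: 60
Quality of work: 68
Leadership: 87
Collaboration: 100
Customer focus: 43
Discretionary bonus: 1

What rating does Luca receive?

Developing

Leadership score 87 ≥ 55: minimum met.
Weighted total:
  Initiative 60 × 0.14 = 8.4
  Quality of work 68 × 0.45 = 30.6
  Leadership 87 × 0.08 = 6.96
  Collaboration 100 × 0.07 = 7
  Customer focus 43 × 0.26 = 11.18
Sum = 64.14
Discretionary bonus: 64.14 + 1 = 65.14
65.14 is ≥ 49 and < 70 → Developing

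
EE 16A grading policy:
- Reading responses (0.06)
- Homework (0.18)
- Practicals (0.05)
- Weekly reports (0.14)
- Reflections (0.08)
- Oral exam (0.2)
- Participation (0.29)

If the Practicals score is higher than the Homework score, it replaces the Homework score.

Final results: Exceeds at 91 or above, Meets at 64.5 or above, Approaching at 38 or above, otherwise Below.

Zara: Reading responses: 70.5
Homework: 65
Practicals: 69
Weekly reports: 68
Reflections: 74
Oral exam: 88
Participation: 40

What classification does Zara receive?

Practicals (69) > Homework (65), so Homework counts as 69.
Weighted total:
  Reading responses 70.5 × 0.06 = 4.23
  Homework 69 × 0.18 = 12.42
  Practicals 69 × 0.05 = 3.45
  Weekly reports 68 × 0.14 = 9.52
  Reflections 74 × 0.08 = 5.92
  Oral exam 88 × 0.2 = 17.6
  Participation 40 × 0.29 = 11.6
Sum = 64.74
64.74 is ≥ 64.5 and < 91 → Meets

Meets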